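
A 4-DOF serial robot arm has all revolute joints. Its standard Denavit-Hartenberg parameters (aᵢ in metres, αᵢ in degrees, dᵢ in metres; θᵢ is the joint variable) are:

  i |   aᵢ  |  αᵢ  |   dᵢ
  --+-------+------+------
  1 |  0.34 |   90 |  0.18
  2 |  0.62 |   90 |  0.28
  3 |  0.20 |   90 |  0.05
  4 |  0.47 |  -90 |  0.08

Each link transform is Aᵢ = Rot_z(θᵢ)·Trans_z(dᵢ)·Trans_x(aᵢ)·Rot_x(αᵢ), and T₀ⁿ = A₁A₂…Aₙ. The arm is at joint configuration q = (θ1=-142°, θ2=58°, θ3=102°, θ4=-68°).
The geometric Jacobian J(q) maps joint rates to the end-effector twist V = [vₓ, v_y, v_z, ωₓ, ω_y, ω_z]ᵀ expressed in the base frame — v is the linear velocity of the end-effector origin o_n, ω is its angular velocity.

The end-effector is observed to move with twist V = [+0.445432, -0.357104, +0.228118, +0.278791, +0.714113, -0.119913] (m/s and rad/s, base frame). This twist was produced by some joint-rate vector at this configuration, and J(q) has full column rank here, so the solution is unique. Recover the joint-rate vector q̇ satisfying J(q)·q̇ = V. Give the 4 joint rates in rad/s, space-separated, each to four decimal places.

0.5050 0.5780 -0.2280 -0.8990

o_n = [-0.6781, 0.3134, 0.9103]
J₁: ẑ×o_n = [-0.3134, -0.6781, 0.0000], ω = ẑ
J2: z=[-0.6157, 0.7880, 0.0000] o=[-0.2679, -0.2093, 0.1800] → [0.5755, 0.4496, 0.0014, -0.6157, 0.7880, 0.0000]
J3: z=[-0.6683, -0.5221, -0.5299] o=[-0.6992, -0.1910, 0.7058] → [0.1605, 0.1255, -0.3261, -0.6683, -0.5221, -0.5299]
J4: z=[-0.5365, -0.1553, 0.8295] o=[-0.8357, -0.0493, 0.6440] → [-0.3423, 0.2735, -0.1701, -0.5365, -0.1553, 0.8295]
q̇ = J⁺·V = [0.5050, 0.5780, -0.2280, -0.8990]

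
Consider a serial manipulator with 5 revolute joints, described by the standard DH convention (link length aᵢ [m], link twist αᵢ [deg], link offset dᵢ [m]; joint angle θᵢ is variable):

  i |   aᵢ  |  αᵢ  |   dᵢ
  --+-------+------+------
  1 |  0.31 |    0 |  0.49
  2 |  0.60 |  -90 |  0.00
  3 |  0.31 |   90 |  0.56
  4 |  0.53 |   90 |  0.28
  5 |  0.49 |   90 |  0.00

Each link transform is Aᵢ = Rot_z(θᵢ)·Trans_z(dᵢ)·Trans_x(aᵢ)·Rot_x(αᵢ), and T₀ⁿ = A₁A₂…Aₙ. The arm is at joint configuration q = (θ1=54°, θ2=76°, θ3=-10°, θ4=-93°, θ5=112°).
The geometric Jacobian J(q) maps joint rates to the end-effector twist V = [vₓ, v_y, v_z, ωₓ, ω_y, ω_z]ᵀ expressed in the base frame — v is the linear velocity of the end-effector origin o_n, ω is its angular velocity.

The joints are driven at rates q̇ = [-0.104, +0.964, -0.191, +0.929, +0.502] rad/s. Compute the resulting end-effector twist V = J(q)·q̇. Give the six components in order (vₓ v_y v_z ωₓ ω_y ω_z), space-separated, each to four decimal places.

-0.6441 -0.5651 -0.0023 0.5472 -0.3959 1.6878

o_n = [-0.4702, 0.6954, 1.2638]
J₁: ẑ×o_n = [-0.6954, -0.4702, 0.0000], ω = ẑ
J2: z=[0.0000, 0.0000, 1.0000] o=[0.1822, 0.2508, 0.4900] → [-0.4446, -0.6524, 0.0000, 0.0000, 0.0000, 1.0000]
J3: z=[-0.7660, -0.6428, 0.0000] o=[-0.2035, 0.7104, 0.4900] → [-0.4974, 0.5928, -0.1599, -0.7660, -0.6428, 0.0000]
J4: z=[0.1116, -0.1330, 0.9848] o=[-0.8287, 0.5843, 0.5438] → [-0.2051, 0.2727, 0.0601, 0.1116, -0.1330, 0.9848]
J5: z=[0.5921, -0.7870, -0.1734] o=[-0.3744, 0.8664, 0.8148] → [-0.3831, -0.2493, -0.1766, 0.5921, -0.7870, -0.1734]
V = J·q̇ = [-0.6441, -0.5651, -0.0023, 0.5472, -0.3959, 1.6878]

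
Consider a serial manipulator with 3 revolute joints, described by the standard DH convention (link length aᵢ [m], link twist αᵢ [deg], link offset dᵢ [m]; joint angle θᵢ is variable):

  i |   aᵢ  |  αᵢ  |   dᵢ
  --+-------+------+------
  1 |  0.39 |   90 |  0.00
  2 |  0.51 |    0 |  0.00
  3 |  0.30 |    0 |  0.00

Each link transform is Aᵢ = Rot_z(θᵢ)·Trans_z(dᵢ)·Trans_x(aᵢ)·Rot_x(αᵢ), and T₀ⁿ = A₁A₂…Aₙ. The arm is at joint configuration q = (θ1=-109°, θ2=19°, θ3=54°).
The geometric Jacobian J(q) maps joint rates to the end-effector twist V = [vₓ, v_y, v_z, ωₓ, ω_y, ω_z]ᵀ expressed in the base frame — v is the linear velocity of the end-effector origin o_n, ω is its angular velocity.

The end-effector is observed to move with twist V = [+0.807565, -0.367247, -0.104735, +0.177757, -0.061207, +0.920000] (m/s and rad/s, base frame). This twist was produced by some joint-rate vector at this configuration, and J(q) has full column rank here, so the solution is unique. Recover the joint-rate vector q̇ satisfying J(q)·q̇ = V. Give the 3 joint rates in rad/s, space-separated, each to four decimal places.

o_n = [-0.3125, -0.9076, 0.4529]
J₁: ẑ×o_n = [0.9076, -0.3125, 0.0000], ω = ẑ
J2: z=[-0.9455, 0.3256, 0.0000] o=[-0.1270, -0.3688, 0.0000] → [0.1475, 0.4283, 0.5699, -0.9455, 0.3256, 0.0000]
J3: z=[-0.9455, 0.3256, 0.0000] o=[-0.2840, -0.8247, 0.1660] → [0.0934, 0.2713, 0.0877, -0.9455, 0.3256, 0.0000]
q̇ = J⁺·V = [0.9200, -0.1830, -0.0050]

0.9200 -0.1830 -0.0050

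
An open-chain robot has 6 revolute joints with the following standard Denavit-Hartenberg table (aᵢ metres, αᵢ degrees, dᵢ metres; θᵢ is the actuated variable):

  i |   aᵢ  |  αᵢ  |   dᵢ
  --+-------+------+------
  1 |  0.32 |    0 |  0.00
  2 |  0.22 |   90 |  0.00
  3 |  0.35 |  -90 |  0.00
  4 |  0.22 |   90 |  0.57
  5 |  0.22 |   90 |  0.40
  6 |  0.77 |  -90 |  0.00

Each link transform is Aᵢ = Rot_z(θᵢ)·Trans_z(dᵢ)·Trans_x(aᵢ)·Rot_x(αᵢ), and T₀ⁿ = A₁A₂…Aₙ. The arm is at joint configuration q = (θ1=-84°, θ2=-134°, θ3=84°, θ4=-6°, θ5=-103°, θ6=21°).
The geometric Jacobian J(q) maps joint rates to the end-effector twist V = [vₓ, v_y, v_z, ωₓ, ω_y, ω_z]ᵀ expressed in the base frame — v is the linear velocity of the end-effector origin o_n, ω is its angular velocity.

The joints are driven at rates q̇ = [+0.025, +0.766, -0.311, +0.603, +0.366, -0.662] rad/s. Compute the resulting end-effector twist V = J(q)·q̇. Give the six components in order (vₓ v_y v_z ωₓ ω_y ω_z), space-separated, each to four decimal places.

o_n = [-0.0194, 0.5773, 0.2505]
J₁: ẑ×o_n = [-0.5773, -0.0194, 0.0000], ω = ẑ
J2: z=[0.0000, 0.0000, 1.0000] o=[0.0334, -0.3182, 0.0000] → [-0.8956, -0.0529, 0.0000, 0.0000, 0.0000, 1.0000]
J3: z=[0.6157, 0.7880, 0.0000] o=[-0.1399, -0.1828, 0.0000] → [0.1974, -0.1542, 0.3730, 0.6157, 0.7880, 0.0000]
J4: z=[0.7837, -0.6123, 0.1045] o=[-0.1687, -0.1603, 0.3481] → [-0.0173, 0.0921, 0.6695, 0.7837, -0.6123, 0.1045]
J5: z=[0.6209, 0.7770, -0.1040] o=[0.2741, -0.4771, 0.6253] → [-0.1816, 0.2632, 0.8827, 0.6209, 0.7770, -0.1040]
J6: z=[0.1934, -0.2804, -0.9402] o=[0.3553, -0.0423, 0.5123] → [0.6560, 0.4030, 0.0148, 0.1934, -0.2804, -0.9402]
V = J·q̇ = [-1.2730, -0.1079, 0.6010, 0.3803, -0.1443, 1.4384]

-1.2730 -0.1079 0.6010 0.3803 -0.1443 1.4384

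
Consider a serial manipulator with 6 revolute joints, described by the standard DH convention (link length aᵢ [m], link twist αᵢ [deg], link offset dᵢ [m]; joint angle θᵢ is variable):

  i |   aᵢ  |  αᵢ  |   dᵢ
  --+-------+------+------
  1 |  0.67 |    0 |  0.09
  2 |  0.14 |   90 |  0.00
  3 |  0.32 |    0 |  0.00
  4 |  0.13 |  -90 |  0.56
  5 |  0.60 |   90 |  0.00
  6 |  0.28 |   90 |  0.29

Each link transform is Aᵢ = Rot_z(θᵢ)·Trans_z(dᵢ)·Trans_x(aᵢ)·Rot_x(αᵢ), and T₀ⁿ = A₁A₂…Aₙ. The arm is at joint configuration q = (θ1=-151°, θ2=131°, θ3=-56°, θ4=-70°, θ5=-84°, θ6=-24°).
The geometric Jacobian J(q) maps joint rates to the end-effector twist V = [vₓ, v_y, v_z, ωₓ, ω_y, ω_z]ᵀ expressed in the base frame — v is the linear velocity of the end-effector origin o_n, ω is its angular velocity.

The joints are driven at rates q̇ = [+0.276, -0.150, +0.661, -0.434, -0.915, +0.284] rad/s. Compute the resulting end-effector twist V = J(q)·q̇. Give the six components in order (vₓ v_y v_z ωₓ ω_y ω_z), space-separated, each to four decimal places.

0.9605 -0.2834 0.7136 -0.6274 -0.0448 0.8923

o_n = [-0.8278, -1.7707, -0.0526]
J₁: ẑ×o_n = [1.7707, -0.8278, 0.0000], ω = ẑ
J2: z=[0.0000, 0.0000, 1.0000] o=[-0.5860, -0.3248, 0.0900] → [1.4459, -0.2418, 0.0000, 0.0000, 0.0000, 1.0000]
J3: z=[-0.3420, -0.9397, 0.0000] o=[-0.4544, -0.3727, 0.0900] → [0.1340, -0.0488, 0.1273, -0.3420, -0.9397, 0.0000]
J4: z=[-0.3420, -0.9397, 0.0000] o=[-0.2863, -0.4339, -0.1753] → [-0.1153, 0.0420, -0.0516, -0.3420, -0.9397, 0.0000]
J5: z=[0.7602, -0.2767, -0.5878] o=[-0.5496, -0.9340, -0.2805] → [-0.5549, -0.0098, -0.7131, 0.7602, -0.2767, -0.5878]
J6: z=[0.5136, -0.2982, 0.8046] o=[-0.7884, -1.4821, -0.3312] → [0.1491, -0.1748, -0.1600, 0.5136, -0.2982, 0.8046]
V = J·q̇ = [0.9605, -0.2834, 0.7136, -0.6274, -0.0448, 0.8923]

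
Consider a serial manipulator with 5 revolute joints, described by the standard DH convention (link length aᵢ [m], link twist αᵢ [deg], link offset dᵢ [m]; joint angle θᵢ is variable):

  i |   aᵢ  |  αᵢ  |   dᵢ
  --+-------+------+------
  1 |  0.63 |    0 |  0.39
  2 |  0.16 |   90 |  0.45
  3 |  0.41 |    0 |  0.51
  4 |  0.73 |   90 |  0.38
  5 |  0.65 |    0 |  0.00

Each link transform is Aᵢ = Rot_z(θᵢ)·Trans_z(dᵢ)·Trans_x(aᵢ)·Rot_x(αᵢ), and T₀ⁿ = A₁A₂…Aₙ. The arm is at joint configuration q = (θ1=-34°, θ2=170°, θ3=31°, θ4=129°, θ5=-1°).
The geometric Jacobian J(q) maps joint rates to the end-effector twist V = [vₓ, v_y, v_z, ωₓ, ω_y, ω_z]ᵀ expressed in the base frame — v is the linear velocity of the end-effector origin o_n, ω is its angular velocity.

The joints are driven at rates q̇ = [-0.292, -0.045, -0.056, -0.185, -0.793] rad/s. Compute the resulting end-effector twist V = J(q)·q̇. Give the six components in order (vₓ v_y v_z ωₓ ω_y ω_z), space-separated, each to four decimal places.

-0.5281 -0.8262 0.2897 0.0277 -0.3618 -1.0822

o_n = [1.6975, -0.2657, 1.5231]
J₁: ẑ×o_n = [0.2657, 1.6975, -0.0000], ω = ẑ
J2: z=[0.0000, 0.0000, 1.0000] o=[0.5223, -0.3523, 0.3900] → [-0.0866, 1.1752, 0.0000, 0.0000, 0.0000, 1.0000]
J3: z=[0.6947, 0.7193, 0.0000] o=[0.4072, -0.2411, 0.8400] → [0.4914, -0.4745, -0.9452, 0.6947, 0.7193, 0.0000]
J4: z=[0.6947, 0.7193, 0.0000] o=[0.5087, 0.3698, 1.0512] → [0.3395, -0.3278, -1.2967, 0.6947, 0.7193, 0.0000]
J5: z=[-0.2460, 0.2376, 0.9397] o=[1.2661, 0.1667, 1.3008] → [0.4591, 0.4601, 0.0039, -0.2460, 0.2376, 0.9397]
V = J·q̇ = [-0.5281, -0.8262, 0.2897, 0.0277, -0.3618, -1.0822]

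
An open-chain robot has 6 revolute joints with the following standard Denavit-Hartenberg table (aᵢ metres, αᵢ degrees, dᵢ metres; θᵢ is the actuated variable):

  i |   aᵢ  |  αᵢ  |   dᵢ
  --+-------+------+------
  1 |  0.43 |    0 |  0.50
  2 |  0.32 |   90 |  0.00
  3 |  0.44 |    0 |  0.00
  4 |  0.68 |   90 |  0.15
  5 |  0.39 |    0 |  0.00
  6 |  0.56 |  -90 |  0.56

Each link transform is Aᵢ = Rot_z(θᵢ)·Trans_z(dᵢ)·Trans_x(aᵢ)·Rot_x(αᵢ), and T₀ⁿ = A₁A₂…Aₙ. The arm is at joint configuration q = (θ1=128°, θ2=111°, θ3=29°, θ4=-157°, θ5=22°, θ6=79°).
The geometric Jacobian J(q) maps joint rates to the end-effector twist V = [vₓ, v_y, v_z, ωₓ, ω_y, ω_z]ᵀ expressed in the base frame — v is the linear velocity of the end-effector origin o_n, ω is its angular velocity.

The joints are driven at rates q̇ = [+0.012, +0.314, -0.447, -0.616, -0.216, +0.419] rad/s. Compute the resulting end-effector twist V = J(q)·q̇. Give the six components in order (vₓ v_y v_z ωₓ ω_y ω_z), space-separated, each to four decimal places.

-0.0077 -0.0055 0.9719 0.9936 -0.4104 0.4510

o_n = [-0.8291, 1.0419, 0.3215]
J₁: ẑ×o_n = [-1.0419, -0.8291, 0.0000], ω = ẑ
J2: z=[0.0000, 0.0000, 1.0000] o=[-0.2647, 0.3388, 0.5000] → [-0.7030, -0.5643, 0.0000, 0.0000, 0.0000, 1.0000]
J3: z=[-0.8572, 0.5150, 0.0000] o=[-0.4295, 0.0646, 0.5000] → [-0.0919, -0.1530, -0.6319, -0.8572, 0.5150, 0.0000]
J4: z=[-0.8572, 0.5150, 0.0000] o=[-0.6278, -0.2653, 0.7133] → [-0.2018, -0.3359, -1.0168, -0.8572, 0.5150, 0.0000]
J5: z=[0.4059, 0.6755, 0.6157] o=[-0.5407, 0.1708, 0.1775] → [-0.4390, -0.2360, 0.5483, 0.4059, 0.6755, 0.6157]
J6: z=[0.4059, 0.6755, 0.6157] o=[-0.5513, 0.4369, -0.1075] → [-0.0827, -0.3451, 0.4332, 0.4059, 0.6755, 0.6157]
V = J·q̇ = [-0.0077, -0.0055, 0.9719, 0.9936, -0.4104, 0.4510]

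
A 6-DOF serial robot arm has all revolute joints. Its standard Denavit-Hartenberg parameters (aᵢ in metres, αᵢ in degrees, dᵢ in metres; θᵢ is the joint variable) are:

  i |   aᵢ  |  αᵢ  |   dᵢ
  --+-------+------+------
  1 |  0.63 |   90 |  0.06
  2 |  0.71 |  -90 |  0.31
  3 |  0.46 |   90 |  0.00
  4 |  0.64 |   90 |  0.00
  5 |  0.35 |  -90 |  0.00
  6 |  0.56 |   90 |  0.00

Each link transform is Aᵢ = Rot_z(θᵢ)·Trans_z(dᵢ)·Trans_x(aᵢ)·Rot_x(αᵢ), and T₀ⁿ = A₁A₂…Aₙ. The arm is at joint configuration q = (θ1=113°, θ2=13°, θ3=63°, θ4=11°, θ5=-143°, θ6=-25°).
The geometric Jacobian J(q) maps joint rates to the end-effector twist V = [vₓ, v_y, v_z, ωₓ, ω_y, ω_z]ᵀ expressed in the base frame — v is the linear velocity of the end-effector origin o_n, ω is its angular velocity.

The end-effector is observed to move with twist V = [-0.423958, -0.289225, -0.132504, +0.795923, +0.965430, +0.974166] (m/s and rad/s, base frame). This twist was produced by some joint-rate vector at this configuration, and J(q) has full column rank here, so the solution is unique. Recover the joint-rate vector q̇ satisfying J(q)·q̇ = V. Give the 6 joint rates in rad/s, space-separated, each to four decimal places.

o_n = [-0.7508, 0.9110, -0.0713]
J₁: ẑ×o_n = [-0.9110, -0.7508, 0.0000], ω = ẑ
J2: z=[0.9205, 0.3907, 0.0000] o=[-0.2462, 0.5799, 0.0600] → [-0.0513, 0.1209, 0.5019, 0.9205, 0.3907, 0.0000]
J3: z=[0.0879, -0.2071, 0.9744] o=[-0.2311, 1.3379, 0.2197] → [0.4762, -0.4808, -0.1451, 0.0879, -0.2071, 0.9744]
J4: z=[0.0787, 0.9765, 0.2004] o=[-0.6879, 1.3650, 0.2667] → [-0.2391, 0.0140, 0.0257, 0.0787, 0.9765, 0.2004]
J5: z=[-0.2758, 0.2145, -0.9370] o=[-1.3010, 1.3768, 0.4498] → [-0.5483, -0.6593, 0.0104, -0.2758, 0.2145, -0.9370]
J6: z=[-0.6394, -0.7688, 0.0121] o=[-1.0498, 1.1660, 0.3276] → [0.3098, -0.2515, 0.3929, -0.6394, -0.7688, 0.0121]
q̇ = J⁺·V = [0.3840, 0.3360, 0.4780, 0.4760, -0.0390, -0.6200]

0.3840 0.3360 0.4780 0.4760 -0.0390 -0.6200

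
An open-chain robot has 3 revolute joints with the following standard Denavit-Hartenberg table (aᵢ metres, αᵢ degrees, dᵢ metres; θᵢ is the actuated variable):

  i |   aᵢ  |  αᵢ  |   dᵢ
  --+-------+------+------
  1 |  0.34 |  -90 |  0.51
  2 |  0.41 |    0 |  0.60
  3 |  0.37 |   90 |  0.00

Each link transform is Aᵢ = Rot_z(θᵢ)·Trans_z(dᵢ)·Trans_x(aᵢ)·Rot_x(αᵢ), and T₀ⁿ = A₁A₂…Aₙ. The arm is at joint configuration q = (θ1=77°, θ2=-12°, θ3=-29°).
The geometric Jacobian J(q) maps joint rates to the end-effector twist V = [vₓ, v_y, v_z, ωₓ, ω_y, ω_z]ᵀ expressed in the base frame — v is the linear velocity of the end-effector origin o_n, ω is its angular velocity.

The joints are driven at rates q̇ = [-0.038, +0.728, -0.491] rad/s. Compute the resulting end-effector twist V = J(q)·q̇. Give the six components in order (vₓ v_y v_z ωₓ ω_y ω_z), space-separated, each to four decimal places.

o_n = [-0.3551, 1.1291, 0.8380]
J₁: ẑ×o_n = [-1.1291, -0.3551, 0.0000], ω = ẑ
J2: z=[-0.9744, 0.2250, 0.0000] o=[0.0765, 0.3313, 0.5100] → [0.0738, 0.3196, -0.6803, -0.9744, 0.2250, 0.0000]
J3: z=[-0.9744, 0.2250, 0.0000] o=[-0.4179, 0.8570, 0.5952] → [0.0546, 0.2365, -0.2792, -0.9744, 0.2250, 0.0000]
V = J·q̇ = [0.0698, 0.1300, -0.3581, -0.2309, 0.0533, -0.0380]

0.0698 0.1300 -0.3581 -0.2309 0.0533 -0.0380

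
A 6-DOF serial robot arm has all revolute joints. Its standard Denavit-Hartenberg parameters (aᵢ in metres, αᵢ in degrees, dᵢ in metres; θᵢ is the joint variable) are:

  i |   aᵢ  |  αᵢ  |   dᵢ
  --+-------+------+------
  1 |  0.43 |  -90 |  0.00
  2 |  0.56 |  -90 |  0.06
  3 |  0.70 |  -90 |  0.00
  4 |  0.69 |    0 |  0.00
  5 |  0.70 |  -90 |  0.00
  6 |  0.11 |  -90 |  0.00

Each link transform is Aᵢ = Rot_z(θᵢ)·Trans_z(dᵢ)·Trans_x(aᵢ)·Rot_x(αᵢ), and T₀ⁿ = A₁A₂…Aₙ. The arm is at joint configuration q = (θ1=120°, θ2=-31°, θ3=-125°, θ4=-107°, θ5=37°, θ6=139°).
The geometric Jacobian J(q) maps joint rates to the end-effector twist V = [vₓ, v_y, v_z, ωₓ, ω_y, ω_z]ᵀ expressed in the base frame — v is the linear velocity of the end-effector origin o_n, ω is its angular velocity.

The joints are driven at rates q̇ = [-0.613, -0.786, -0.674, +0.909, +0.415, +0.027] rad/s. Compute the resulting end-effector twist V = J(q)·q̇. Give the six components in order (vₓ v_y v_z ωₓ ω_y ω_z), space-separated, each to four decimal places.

-0.1548 0.0632 0.0589 -0.2776 0.4924 0.5237

o_n = [-1.0938, 0.6953, -1.0141]
J₁: ẑ×o_n = [-0.6953, -1.0938, 0.0000], ω = ẑ
J2: z=[-0.8660, -0.5000, 0.0000] o=[-0.2150, 0.3724, 0.0000] → [0.5071, -0.8783, -0.7191, -0.8660, -0.5000, 0.0000]
J3: z=[-0.2575, 0.4460, -0.8572] o=[-0.5070, 0.7581, 0.2884] → [-0.6348, 0.1676, 0.2779, -0.2575, 0.4460, -0.8572]
J4: z=[-0.8478, 0.3213, 0.4219] o=[-0.8315, 0.1733, 0.0816] → [-0.5723, -1.0397, -0.3582, -0.8478, 0.3213, 0.4219]
J5: z=[-0.8478, 0.3213, 0.4219] o=[-0.9079, 0.6362, -0.4244] → [-0.2144, -0.5784, 0.0096, -0.8478, 0.3213, 0.4219]
J6: z=[-0.3475, -0.9375, 0.0156] o=[-1.1883, 0.7296, -1.0589] → [-0.0415, 0.0170, 0.1004, -0.3475, -0.9375, 0.0156]
V = J·q̇ = [-0.1548, 0.0632, 0.0589, -0.2776, 0.4924, 0.5237]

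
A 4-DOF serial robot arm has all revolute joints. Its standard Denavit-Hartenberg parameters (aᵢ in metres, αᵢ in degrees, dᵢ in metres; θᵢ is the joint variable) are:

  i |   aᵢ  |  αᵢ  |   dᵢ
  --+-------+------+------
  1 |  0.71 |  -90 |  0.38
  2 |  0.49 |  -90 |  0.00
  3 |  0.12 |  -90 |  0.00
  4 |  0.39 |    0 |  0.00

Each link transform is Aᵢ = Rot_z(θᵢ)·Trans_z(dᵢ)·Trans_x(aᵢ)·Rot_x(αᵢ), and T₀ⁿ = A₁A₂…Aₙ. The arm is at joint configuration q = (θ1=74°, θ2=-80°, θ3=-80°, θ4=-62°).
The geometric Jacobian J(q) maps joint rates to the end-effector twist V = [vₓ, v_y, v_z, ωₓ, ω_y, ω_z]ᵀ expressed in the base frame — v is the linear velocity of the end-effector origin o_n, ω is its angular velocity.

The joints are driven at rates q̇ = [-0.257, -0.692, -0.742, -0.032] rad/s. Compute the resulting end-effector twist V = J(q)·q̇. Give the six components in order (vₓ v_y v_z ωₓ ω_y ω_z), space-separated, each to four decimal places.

0.1769 -0.3469 0.0789 0.4569 -0.8969 -0.1592

o_n = [0.0282, 1.1813, 0.8546]
J₁: ẑ×o_n = [-1.1813, 0.0282, 0.0000], ω = ẑ
J2: z=[-0.9613, 0.2756, 0.0000] o=[0.1957, 0.6825, 0.3800] → [0.1308, 0.4562, -0.4333, -0.9613, 0.2756, 0.0000]
J3: z=[0.2714, 0.9467, -0.1736] o=[0.2192, 0.7643, 0.8626] → [0.0649, 0.0353, 0.2940, 0.2714, 0.9467, -0.1736]
J4: z=[0.2141, 0.1165, 0.9698] o=[0.1066, 0.8003, 0.8831] → [-0.3728, -0.0699, 0.0907, 0.2141, 0.1165, 0.9698]
V = J·q̇ = [0.1769, -0.3469, 0.0789, 0.4569, -0.8969, -0.1592]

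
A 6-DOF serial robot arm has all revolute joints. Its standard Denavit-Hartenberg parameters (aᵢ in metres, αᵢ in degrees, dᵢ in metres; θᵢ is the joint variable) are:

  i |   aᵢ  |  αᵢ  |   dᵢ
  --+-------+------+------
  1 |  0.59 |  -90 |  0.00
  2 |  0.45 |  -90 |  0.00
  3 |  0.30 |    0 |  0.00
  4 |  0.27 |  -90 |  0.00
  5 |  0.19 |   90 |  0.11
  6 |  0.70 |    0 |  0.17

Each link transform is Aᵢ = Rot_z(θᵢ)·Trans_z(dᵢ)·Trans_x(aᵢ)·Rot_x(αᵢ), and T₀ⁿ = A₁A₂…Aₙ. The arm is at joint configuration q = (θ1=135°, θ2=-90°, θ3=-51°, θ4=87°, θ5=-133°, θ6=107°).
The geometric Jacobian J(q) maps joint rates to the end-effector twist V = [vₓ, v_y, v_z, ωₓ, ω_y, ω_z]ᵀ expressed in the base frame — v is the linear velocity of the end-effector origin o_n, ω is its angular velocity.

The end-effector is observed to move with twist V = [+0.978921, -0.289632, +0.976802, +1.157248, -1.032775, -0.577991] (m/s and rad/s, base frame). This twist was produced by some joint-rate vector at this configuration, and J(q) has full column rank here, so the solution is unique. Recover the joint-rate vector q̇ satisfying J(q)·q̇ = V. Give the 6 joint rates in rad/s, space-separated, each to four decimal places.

o_n = [0.0181, 0.6733, 0.3066]
J₁: ẑ×o_n = [-0.6733, 0.0181, 0.0000], ω = ẑ
J2: z=[-0.7071, -0.7071, 0.0000] o=[-0.4172, 0.4172, 0.0000] → [-0.2168, 0.2168, 0.1267, -0.7071, -0.7071, 0.0000]
J3: z=[-0.7071, 0.7071, -0.0000] o=[-0.4172, 0.4172, 0.4500] → [-0.1014, -0.1014, -0.4889, -0.7071, 0.7071, -0.0000]
J4: z=[-0.7071, 0.7071, -0.0000] o=[-0.5821, 0.2523, 0.6388] → [-0.2349, -0.2349, -0.7221, -0.7071, 0.7071, -0.0000]
J5: z=[0.5721, 0.5721, -0.5878] o=[-0.4698, 0.3646, 0.8572] → [-0.1335, 0.0282, -0.1025, 0.5721, 0.5721, -0.5878]
J6: z=[0.1783, -0.7862, -0.5917] o=[-0.5590, 0.4719, 0.6877] → [0.4189, -0.2735, 0.4896, 0.1783, -0.7862, -0.5917]
q̇ = J⁺·V = [-0.2610, -0.8350, -0.3250, -0.5750, -0.4180, 0.9510]

-0.2610 -0.8350 -0.3250 -0.5750 -0.4180 0.9510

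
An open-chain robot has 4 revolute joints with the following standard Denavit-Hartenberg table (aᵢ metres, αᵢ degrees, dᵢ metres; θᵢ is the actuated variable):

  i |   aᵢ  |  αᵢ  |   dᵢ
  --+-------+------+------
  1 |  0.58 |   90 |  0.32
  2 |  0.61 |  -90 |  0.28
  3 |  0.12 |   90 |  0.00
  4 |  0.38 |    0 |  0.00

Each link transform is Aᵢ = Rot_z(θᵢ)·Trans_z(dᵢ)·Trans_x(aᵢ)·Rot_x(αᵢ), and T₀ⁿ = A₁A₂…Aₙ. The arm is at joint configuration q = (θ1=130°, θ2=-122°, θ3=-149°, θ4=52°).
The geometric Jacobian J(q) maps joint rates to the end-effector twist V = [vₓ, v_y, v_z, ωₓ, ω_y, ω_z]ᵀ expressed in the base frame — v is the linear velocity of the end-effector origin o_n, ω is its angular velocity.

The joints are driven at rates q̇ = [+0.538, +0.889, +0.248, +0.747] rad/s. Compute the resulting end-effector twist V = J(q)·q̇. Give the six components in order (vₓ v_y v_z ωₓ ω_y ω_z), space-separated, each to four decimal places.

-0.7210 0.2351 -0.2122 -0.0757 0.4771 0.7329

o_n = [-0.0775, 0.8115, -0.0987]
J₁: ẑ×o_n = [-0.8115, -0.0775, 0.0000], ω = ẑ
J2: z=[0.7660, 0.6428, 0.0000] o=[-0.3728, 0.4443, 0.3200] → [-0.2691, 0.3207, 0.0915, 0.7660, 0.6428, 0.0000]
J3: z=[-0.5451, 0.6496, -0.5299] o=[0.0495, 0.3767, -0.1973] → [0.2945, 0.1210, -0.1546, -0.5451, 0.6496, -0.5299]
J4: z=[-0.8321, -0.3419, 0.4368] o=[0.0618, 0.4581, -0.1101] → [-0.1582, -0.0513, -0.3416, -0.8321, -0.3419, 0.4368]
V = J·q̇ = [-0.7210, 0.2351, -0.2122, -0.0757, 0.4771, 0.7329]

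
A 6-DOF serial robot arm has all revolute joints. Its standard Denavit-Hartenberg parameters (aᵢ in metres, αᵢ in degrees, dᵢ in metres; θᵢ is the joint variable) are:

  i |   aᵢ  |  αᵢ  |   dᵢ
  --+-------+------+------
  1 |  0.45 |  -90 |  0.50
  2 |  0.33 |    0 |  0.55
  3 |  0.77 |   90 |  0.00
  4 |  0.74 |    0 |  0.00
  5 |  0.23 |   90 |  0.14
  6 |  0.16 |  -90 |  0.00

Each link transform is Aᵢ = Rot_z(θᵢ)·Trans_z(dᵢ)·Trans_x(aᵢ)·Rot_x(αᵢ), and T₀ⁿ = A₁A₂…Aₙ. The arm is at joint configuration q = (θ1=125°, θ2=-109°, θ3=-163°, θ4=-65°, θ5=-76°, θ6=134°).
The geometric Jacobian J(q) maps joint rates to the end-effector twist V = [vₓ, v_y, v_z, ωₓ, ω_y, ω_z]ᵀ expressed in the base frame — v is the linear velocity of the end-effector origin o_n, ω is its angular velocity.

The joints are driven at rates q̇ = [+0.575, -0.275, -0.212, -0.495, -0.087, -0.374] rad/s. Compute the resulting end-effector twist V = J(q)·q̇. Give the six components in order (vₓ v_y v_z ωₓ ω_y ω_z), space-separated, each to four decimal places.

o_n = [-0.2024, 0.6299, -0.1688]
J₁: ẑ×o_n = [-0.6299, -0.2024, 0.0000], ω = ẑ
J2: z=[-0.8192, -0.5736, 0.0000] o=[-0.2581, 0.3686, 0.5000] → [0.3836, -0.5479, -0.1821, -0.8192, -0.5736, 0.0000]
J3: z=[-0.8192, -0.5736, 0.0000] o=[-0.6470, -0.0349, 0.8120] → [0.5626, -0.8035, -0.2895, -0.8192, -0.5736, 0.0000]
J4: z=[-0.5732, 0.8187, 0.0349] o=[-0.6624, -0.0128, 0.0425] → [-0.1954, -0.1051, -0.7450, -0.5732, 0.8187, 0.0349]
J5: z=[-0.5732, 0.8187, 0.0349] o=[-0.1193, 0.3808, -0.2701] → [0.0742, 0.0551, -0.0748, -0.5732, 0.8187, 0.0349]
J6: z=[-0.6240, -0.4637, 0.6289] o=[-0.0774, 0.5733, -0.0865] → [0.0026, -0.1300, -0.0933, -0.6240, -0.4637, 0.6289]
V = J·q̇ = [-0.4976, 0.3004, 0.5216, 0.9659, -0.0237, 0.3195]

-0.4976 0.3004 0.5216 0.9659 -0.0237 0.3195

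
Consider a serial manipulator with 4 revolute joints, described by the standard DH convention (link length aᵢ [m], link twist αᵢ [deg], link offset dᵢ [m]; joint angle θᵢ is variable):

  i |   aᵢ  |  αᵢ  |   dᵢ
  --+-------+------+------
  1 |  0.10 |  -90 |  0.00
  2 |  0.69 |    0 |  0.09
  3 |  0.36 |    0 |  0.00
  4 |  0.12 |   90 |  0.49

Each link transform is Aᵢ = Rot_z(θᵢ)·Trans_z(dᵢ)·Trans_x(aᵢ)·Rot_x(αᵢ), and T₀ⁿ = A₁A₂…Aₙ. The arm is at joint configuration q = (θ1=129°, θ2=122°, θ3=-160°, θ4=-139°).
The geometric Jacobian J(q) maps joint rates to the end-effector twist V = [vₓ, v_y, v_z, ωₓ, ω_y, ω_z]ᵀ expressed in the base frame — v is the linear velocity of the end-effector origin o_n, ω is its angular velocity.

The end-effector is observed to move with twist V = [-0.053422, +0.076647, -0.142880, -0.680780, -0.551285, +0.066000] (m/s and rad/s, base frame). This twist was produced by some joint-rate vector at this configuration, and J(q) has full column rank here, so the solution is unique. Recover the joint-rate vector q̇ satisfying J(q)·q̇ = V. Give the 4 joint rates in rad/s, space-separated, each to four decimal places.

o_n = [-0.3867, -0.4441, -0.3572]
J₁: ẑ×o_n = [0.4441, -0.3867, 0.0000], ω = ẑ
J2: z=[-0.7771, -0.6293, 0.0000] o=[-0.0629, 0.0777, 0.0000] → [0.2248, -0.2776, 0.2018, -0.7771, -0.6293, 0.0000]
J3: z=[-0.7771, -0.6293, 0.0000] o=[0.0972, -0.2631, -0.5852] → [-0.1434, 0.1771, -0.1638, -0.7771, -0.6293, 0.0000]
J4: z=[-0.7771, -0.6293, 0.0000] o=[-0.0813, -0.0426, -0.3635] → [-0.0040, 0.0049, 0.1198, -0.7771, -0.6293, 0.0000]
q̇ = J⁺·V = [0.0660, 0.2260, 0.9390, -0.2890]

0.0660 0.2260 0.9390 -0.2890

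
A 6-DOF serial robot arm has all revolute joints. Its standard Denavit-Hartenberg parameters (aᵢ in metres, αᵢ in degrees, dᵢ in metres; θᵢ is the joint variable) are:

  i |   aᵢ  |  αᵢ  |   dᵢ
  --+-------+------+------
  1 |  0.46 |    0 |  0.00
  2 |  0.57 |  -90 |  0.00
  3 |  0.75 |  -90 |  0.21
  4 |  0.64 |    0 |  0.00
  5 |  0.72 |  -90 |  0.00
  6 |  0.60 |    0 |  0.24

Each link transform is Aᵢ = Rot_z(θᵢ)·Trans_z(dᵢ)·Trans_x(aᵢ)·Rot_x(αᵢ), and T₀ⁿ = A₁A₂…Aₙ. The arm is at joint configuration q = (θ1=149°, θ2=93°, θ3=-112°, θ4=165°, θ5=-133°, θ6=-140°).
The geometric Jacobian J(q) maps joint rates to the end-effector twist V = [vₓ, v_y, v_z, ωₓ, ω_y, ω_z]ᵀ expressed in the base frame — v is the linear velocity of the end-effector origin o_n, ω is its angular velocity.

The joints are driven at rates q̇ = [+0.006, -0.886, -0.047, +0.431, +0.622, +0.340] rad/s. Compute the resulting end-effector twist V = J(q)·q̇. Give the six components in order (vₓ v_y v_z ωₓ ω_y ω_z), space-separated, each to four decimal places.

o_n = [-1.0525, -0.3680, 0.3535]
J₁: ẑ×o_n = [0.3680, -1.0525, 0.0000], ω = ẑ
J2: z=[0.0000, 0.0000, 1.0000] o=[-0.3943, 0.2369, 0.0000] → [0.6049, -0.6582, 0.0000, 0.0000, 0.0000, 1.0000]
J3: z=[0.8829, -0.4695, 0.0000] o=[-0.6619, -0.2664, 0.0000] → [-0.1660, -0.3121, -0.2731, 0.8829, -0.4695, 0.0000]
J4: z=[-0.4353, -0.8187, 0.3746] o=[-0.3446, -0.1169, 0.6954] → [0.3740, -0.4140, -0.4702, -0.4353, -0.8187, 0.3746]
J5: z=[-0.4353, -0.8187, 0.3746] o=[-0.5996, -0.2436, 0.1222] → [-0.1427, -0.0690, -0.3166, -0.4353, -0.8187, 0.3746]
J6: z=[-0.8420, 0.2229, -0.4913] o=[-0.8290, 0.1375, 0.6883] → [-0.3230, -0.1721, 0.4754, -0.8420, 0.2229, -0.4913]
V = J·q̇ = [-0.5634, 0.3116, -0.2251, -0.7861, -0.7642, -0.6526]

-0.5634 0.3116 -0.2251 -0.7861 -0.7642 -0.6526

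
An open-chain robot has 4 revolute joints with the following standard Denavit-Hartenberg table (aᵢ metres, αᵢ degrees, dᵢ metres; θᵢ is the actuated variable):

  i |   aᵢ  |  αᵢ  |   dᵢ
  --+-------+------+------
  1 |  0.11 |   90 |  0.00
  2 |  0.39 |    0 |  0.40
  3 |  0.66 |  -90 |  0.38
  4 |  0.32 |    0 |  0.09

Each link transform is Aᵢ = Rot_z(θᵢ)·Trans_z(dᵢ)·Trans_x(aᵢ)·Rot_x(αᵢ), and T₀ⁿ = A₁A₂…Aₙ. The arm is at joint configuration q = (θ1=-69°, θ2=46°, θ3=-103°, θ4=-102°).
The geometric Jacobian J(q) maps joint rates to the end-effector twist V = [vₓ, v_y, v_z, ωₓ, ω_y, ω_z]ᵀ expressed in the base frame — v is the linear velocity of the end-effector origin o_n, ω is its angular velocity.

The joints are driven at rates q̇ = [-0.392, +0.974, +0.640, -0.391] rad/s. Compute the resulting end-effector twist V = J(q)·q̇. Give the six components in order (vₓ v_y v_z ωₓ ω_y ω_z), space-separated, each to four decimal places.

-0.2768 -0.0590 1.0100 -1.6243 -0.2723 -0.6050

o_n = [-0.7410, -1.1195, -0.1682]
J₁: ẑ×o_n = [1.1195, -0.7410, 0.0000], ω = ẑ
J2: z=[-0.9336, -0.3584, 0.0000] o=[0.0394, -0.1027, 0.0000] → [0.0603, -0.1570, 0.6696, -0.9336, -0.3584, 0.0000]
J3: z=[-0.9336, -0.3584, 0.0000] o=[-0.2369, -0.4990, 0.2805] → [0.1608, -0.4189, 0.3987, -0.9336, -0.3584, 0.0000]
J4: z=[0.3006, -0.7830, 0.5446] o=[-0.4629, -0.9707, -0.2730] → [-0.0010, -0.1830, -0.2625, 0.3006, -0.7830, 0.5446]
V = J·q̇ = [-0.2768, -0.0590, 1.0100, -1.6243, -0.2723, -0.6050]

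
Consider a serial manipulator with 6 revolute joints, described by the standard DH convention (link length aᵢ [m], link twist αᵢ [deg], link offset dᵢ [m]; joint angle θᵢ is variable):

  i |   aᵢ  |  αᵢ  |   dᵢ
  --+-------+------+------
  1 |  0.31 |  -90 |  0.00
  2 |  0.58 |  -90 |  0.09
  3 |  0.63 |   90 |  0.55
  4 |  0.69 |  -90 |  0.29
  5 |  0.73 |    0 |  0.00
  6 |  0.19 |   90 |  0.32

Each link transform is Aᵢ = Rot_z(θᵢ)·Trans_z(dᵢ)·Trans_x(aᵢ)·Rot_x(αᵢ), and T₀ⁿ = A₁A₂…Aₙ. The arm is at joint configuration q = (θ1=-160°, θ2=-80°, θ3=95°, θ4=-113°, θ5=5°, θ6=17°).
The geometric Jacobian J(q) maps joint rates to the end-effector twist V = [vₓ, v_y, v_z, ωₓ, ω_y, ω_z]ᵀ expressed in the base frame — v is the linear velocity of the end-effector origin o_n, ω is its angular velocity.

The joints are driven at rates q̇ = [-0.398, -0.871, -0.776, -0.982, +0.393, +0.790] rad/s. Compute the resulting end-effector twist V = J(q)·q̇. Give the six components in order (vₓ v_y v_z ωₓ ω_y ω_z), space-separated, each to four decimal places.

o_n = [0.4804, 0.4136, 0.8784]
J₁: ẑ×o_n = [-0.4136, 0.4804, 0.0000], ω = ẑ
J2: z=[0.3420, -0.9397, 0.0000] o=[-0.2913, -0.1060, 0.0000] → [-0.8255, -0.3004, 0.9029, 0.3420, -0.9397, 0.0000]
J3: z=[-0.9254, -0.3368, -0.1736] o=[-0.3552, -0.2250, 0.5712] → [0.0074, 0.1392, -0.3096, -0.9254, -0.3368, -0.1736]
J4: z=[-0.1924, 0.0227, 0.9811] o=[-1.0698, 0.1827, 0.4216] → [-0.2161, 1.6088, -0.0797, -0.1924, 0.0227, 0.9811]
J5: z=[0.0610, 0.9981, -0.0112] o=[-0.4498, 0.1495, 0.8395] → [0.0418, -0.0128, -0.9123, 0.0610, 0.9981, -0.0112]
J6: z=[0.0610, 0.9981, -0.0112] o=[0.2747, 0.1060, 0.9178] → [-0.0358, 0.0001, -0.1866, 0.0610, 0.9981, -0.0112]
V = J·q̇ = [1.0782, -1.6223, -0.9740, 0.6813, 2.2382, -1.2399]

1.0782 -1.6223 -0.9740 0.6813 2.2382 -1.2399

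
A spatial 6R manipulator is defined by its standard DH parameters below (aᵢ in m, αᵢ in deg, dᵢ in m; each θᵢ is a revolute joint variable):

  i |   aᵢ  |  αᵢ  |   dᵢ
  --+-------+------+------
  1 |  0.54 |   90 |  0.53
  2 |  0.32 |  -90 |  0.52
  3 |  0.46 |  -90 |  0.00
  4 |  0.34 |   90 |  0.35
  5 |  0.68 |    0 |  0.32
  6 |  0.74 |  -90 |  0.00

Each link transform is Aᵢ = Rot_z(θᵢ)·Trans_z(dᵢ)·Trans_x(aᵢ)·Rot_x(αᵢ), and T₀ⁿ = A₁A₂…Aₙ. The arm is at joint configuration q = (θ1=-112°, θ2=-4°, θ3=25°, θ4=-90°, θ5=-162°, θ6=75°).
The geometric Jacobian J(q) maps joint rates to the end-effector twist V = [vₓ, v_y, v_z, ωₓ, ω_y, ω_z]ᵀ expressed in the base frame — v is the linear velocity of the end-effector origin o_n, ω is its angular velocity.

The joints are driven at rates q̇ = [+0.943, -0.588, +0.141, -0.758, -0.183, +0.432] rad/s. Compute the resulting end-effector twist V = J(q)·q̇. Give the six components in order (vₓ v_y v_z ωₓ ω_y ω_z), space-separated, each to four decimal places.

o_n = [-1.3876, -0.7548, 0.2138]
J₁: ẑ×o_n = [0.7548, -1.3876, 0.0000], ω = ẑ
J2: z=[-0.9272, 0.3746, 0.0000] o=[-0.2023, -0.5007, 0.5300] → [-0.1184, -0.2931, 0.6797, -0.9272, 0.3746, 0.0000]
J3: z=[-0.0261, -0.0647, 0.9976] o=[-0.8040, -0.6019, 0.5077] → [0.1716, -0.5899, -0.0337, -0.0261, -0.0647, 0.9976]
J4: z=[0.9982, 0.0514, 0.0295] o=[-0.7796, -1.0603, 0.4786] → [-0.0226, 0.2464, 0.3362, 0.9982, 0.0514, 0.0295]
J5: z=[-0.0532, 0.9966, 0.0632] o=[-0.4390, -1.0643, 0.8281] → [-0.6317, -0.0926, 0.9289, -0.0532, 0.9966, 0.0632]
J6: z=[-0.0532, 0.9966, 0.0632] o=[-0.6489, -0.7144, 0.1970] → [0.0193, -0.0458, 0.7383, -0.0532, 0.9966, 0.0632]
V = J·q̇ = [0.9467, -1.4089, -0.5103, -0.2284, -0.0202, 1.0771]

0.9467 -1.4089 -0.5103 -0.2284 -0.0202 1.0771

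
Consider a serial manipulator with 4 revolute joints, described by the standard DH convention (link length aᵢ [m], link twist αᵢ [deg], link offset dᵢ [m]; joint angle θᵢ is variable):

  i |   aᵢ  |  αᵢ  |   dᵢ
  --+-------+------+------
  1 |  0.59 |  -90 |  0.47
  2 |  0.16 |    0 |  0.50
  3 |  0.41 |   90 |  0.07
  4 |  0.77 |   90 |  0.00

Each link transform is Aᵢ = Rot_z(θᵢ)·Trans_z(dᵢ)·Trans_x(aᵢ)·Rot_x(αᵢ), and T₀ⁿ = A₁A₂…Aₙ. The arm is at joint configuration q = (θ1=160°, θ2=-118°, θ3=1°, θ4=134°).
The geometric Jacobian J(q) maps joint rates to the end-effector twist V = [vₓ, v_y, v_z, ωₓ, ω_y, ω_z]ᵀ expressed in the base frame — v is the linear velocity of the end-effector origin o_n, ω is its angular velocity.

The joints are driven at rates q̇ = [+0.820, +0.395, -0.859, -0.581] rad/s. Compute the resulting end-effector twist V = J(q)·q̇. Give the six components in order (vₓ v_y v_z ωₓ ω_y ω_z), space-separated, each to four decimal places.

0.6358 -1.0609 0.3427 -0.3278 0.6131 1.0838

o_n = [-0.9215, -0.8606, 0.5000]
J₁: ẑ×o_n = [0.8606, -0.9215, 0.0000], ω = ẑ
J2: z=[-0.3420, -0.9397, 0.0000] o=[-0.5544, 0.2018, 0.4700] → [-0.0282, 0.0103, 0.0184, -0.3420, -0.9397, 0.0000]
J3: z=[-0.3420, -0.9397, 0.0000] o=[-0.6548, -0.2937, 0.6113] → [0.1046, -0.0381, -0.0567, -0.3420, -0.9397, 0.0000]
J4: z=[0.8373, -0.3047, -0.4540] o=[-0.5039, -0.4232, 0.9766] → [-0.0534, 0.5886, -0.4935, 0.8373, -0.3047, -0.4540]
V = J·q̇ = [0.6358, -1.0609, 0.3427, -0.3278, 0.6131, 1.0838]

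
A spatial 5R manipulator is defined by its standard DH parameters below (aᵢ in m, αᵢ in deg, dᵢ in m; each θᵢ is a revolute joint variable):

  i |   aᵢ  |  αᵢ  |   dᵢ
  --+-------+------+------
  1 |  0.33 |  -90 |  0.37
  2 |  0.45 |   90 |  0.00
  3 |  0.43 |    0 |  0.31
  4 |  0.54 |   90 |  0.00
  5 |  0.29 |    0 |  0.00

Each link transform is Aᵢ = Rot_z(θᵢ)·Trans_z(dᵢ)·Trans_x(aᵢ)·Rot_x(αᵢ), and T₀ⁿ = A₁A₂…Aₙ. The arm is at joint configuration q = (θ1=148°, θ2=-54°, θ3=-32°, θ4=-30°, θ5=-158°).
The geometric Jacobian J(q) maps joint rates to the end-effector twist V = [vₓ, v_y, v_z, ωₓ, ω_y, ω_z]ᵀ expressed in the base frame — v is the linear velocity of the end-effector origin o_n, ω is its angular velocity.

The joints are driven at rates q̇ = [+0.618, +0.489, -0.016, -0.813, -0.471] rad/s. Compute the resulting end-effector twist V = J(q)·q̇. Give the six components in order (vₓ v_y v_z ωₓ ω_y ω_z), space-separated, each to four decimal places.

-0.6114 -0.0652 -0.2996 -1.1524 -0.1173 0.4672

o_n = [-0.3636, 0.7782, 1.2504]
J₁: ẑ×o_n = [-0.7782, -0.3636, 0.0000], ω = ẑ
J2: z=[-0.5299, -0.8480, 0.0000] o=[-0.2799, 0.1749, 0.3700] → [-0.7466, 0.4665, -0.3908, -0.5299, -0.8480, 0.0000]
J3: z=[0.6861, -0.4287, 0.5878] o=[-0.5042, 0.3150, 0.7341] → [-0.4936, -0.2717, 0.3780, 0.6861, -0.4287, 0.5878]
J4: z=[0.6861, -0.4287, 0.5878] o=[-0.3525, 0.4890, 1.2113] → [-0.1868, -0.0334, 0.1937, 0.6861, -0.4287, 0.5878]
J5: z=[0.6889, 0.1231, -0.7143] o=[-0.2262, 0.9723, 1.4164] → [-0.1591, 0.2125, -0.1168, 0.6889, 0.1231, -0.7143]
V = J·q̇ = [-0.6114, -0.0652, -0.2996, -1.1524, -0.1173, 0.4672]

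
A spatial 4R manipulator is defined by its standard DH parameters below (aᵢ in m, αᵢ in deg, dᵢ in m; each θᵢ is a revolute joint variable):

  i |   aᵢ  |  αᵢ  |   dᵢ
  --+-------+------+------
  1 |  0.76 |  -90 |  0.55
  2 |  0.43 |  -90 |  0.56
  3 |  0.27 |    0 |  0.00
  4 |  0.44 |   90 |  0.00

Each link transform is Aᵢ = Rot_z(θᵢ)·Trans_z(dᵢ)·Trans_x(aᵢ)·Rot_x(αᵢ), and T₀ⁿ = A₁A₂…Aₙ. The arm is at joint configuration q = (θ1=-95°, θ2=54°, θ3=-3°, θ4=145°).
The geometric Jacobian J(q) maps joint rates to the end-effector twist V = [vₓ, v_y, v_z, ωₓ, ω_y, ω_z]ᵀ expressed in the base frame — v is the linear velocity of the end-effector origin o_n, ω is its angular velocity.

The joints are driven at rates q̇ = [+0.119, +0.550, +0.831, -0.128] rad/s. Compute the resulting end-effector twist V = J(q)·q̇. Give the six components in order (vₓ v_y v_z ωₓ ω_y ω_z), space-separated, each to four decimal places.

o_n = [0.2178, -0.9902, 0.2645]
J₁: ẑ×o_n = [0.9902, 0.2178, -0.0000], ω = ẑ
J2: z=[0.9962, -0.0872, 0.0000] o=[-0.0662, -0.7571, 0.5500] → [0.0249, 0.2844, -0.2074, 0.9962, -0.0872, 0.0000]
J3: z=[0.0705, 0.8059, -0.5878] o=[0.4696, -1.0577, 0.2021] → [0.0900, 0.1436, 0.2077, 0.0705, 0.8059, -0.5878]
J4: z=[0.0705, 0.8059, -0.5878] o=[0.4699, -1.2168, -0.0160] → [0.3593, 0.1284, 0.2192, 0.0705, 0.8059, -0.5878]
V = J·q̇ = [0.1603, 0.2853, 0.0305, 0.5975, 0.5186, -0.2942]

0.1603 0.2853 0.0305 0.5975 0.5186 -0.2942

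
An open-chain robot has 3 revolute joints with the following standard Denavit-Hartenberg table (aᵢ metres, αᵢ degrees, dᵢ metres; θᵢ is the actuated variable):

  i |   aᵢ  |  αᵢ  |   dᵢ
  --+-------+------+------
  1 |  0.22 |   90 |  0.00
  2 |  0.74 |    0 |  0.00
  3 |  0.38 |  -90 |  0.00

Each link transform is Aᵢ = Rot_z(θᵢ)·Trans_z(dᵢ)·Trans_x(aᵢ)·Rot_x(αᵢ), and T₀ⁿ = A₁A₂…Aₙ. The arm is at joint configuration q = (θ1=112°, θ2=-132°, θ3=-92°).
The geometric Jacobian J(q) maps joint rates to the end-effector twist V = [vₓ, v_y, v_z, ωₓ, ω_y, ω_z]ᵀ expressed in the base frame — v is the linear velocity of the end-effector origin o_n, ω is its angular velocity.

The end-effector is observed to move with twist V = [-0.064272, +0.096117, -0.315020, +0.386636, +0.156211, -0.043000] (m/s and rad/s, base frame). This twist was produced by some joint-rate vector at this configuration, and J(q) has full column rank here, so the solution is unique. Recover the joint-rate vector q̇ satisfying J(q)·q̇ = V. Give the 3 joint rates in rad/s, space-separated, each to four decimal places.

o_n = [0.2055, -0.5086, -0.2860]
J₁: ẑ×o_n = [0.5086, 0.2055, -0.0000], ω = ẑ
J2: z=[0.9272, 0.3746, 0.0000] o=[-0.0824, 0.2040, 0.0000] → [-0.1071, 0.2651, -0.7685, 0.9272, 0.3746, 0.0000]
J3: z=[0.9272, 0.3746, 0.0000] o=[0.1031, -0.2551, -0.5499] → [0.0989, -0.2447, -0.2733, 0.9272, 0.3746, 0.0000]
q̇ = J⁺·V = [-0.0430, 0.4060, 0.0110]

-0.0430 0.4060 0.0110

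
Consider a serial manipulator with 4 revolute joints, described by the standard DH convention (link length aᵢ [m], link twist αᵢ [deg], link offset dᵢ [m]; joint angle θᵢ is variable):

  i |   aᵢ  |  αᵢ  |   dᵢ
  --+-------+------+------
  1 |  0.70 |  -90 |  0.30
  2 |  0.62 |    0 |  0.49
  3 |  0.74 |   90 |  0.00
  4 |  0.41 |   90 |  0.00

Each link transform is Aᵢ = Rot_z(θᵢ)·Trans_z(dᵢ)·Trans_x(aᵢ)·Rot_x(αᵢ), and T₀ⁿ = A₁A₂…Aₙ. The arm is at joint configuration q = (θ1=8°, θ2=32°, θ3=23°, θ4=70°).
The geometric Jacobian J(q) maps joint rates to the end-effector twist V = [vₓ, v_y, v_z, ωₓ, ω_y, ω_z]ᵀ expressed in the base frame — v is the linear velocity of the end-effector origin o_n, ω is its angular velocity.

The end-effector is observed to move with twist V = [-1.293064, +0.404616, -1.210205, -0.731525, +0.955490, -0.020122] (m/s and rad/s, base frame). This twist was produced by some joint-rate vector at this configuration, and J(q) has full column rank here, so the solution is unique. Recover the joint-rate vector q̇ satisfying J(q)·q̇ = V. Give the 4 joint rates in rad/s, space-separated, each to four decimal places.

o_n = [1.5920, 1.1076, -0.7496]
J₁: ẑ×o_n = [-1.1076, 1.5920, 0.0000], ω = ẑ
J2: z=[-0.1392, 0.9903, 0.0000] o=[0.6932, 0.0974, 0.3000] → [-1.0394, -0.1461, -1.0307, -0.1392, 0.9903, 0.0000]
J3: z=[-0.1392, 0.9903, 0.0000] o=[1.1457, 0.6558, -0.0285] → [-0.7140, -0.1003, -0.5049, -0.1392, 0.9903, 0.0000]
J4: z=[0.8112, 0.1140, 0.5736] o=[1.5660, 0.7149, -0.6347] → [-0.2383, 0.1081, 0.3156, 0.8112, 0.1140, 0.5736]
q̇ = J⁺·V = [0.3940, 0.8620, 0.1860, -0.7220]

0.3940 0.8620 0.1860 -0.7220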